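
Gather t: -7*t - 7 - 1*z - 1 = -7*t - z - 8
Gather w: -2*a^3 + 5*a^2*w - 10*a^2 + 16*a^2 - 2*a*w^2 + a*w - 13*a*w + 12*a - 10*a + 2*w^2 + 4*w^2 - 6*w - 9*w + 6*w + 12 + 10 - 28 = -2*a^3 + 6*a^2 + 2*a + w^2*(6 - 2*a) + w*(5*a^2 - 12*a - 9) - 6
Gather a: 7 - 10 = -3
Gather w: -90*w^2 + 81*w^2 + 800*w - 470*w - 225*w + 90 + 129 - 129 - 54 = -9*w^2 + 105*w + 36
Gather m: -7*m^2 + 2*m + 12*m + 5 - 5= -7*m^2 + 14*m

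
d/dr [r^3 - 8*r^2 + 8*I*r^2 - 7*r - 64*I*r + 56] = 3*r^2 + 16*r*(-1 + I) - 7 - 64*I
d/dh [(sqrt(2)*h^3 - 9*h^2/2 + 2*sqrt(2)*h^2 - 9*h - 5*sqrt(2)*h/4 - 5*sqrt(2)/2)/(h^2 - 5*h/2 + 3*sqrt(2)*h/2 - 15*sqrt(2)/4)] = (8*sqrt(2)*h^4 - 40*sqrt(2)*h^3 + 48*h^3 - 84*sqrt(2)*h^2 + 30*h^2 - 240*h + 310*sqrt(2)*h + 135 + 220*sqrt(2))/(8*h^4 - 40*h^3 + 24*sqrt(2)*h^3 - 120*sqrt(2)*h^2 + 86*h^2 - 180*h + 150*sqrt(2)*h + 225)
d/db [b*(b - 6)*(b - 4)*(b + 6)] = 4*b^3 - 12*b^2 - 72*b + 144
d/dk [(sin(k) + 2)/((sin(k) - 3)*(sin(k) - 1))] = (-4*sin(k) + cos(k)^2 + 10)*cos(k)/((sin(k) - 3)^2*(sin(k) - 1)^2)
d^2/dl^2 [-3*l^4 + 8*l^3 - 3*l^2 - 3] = -36*l^2 + 48*l - 6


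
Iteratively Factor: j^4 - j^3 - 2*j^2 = (j)*(j^3 - j^2 - 2*j) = j*(j - 2)*(j^2 + j) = j*(j - 2)*(j + 1)*(j)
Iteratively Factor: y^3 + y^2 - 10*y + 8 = (y + 4)*(y^2 - 3*y + 2) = (y - 2)*(y + 4)*(y - 1)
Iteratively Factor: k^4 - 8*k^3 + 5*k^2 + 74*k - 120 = (k - 2)*(k^3 - 6*k^2 - 7*k + 60) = (k - 2)*(k + 3)*(k^2 - 9*k + 20) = (k - 4)*(k - 2)*(k + 3)*(k - 5)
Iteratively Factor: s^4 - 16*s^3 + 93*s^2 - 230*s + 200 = (s - 5)*(s^3 - 11*s^2 + 38*s - 40) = (s - 5)^2*(s^2 - 6*s + 8) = (s - 5)^2*(s - 4)*(s - 2)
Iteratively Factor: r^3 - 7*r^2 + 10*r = (r - 5)*(r^2 - 2*r) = r*(r - 5)*(r - 2)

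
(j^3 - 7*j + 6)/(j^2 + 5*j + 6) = (j^2 - 3*j + 2)/(j + 2)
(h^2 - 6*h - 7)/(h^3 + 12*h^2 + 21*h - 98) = (h^2 - 6*h - 7)/(h^3 + 12*h^2 + 21*h - 98)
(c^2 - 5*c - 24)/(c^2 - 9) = (c - 8)/(c - 3)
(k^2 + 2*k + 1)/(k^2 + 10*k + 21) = (k^2 + 2*k + 1)/(k^2 + 10*k + 21)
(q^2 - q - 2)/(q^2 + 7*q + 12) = (q^2 - q - 2)/(q^2 + 7*q + 12)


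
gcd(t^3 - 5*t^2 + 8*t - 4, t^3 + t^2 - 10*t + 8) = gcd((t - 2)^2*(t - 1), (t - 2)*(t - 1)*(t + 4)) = t^2 - 3*t + 2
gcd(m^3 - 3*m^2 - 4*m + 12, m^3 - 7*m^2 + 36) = m^2 - m - 6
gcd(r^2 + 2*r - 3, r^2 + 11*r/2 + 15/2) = r + 3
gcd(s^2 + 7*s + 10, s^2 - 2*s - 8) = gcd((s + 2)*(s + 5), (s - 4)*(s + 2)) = s + 2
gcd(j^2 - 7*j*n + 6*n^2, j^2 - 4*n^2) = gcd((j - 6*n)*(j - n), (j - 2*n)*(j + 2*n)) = 1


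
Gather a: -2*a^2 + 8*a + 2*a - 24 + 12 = -2*a^2 + 10*a - 12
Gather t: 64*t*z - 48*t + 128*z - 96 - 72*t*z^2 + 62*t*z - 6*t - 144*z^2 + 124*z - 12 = t*(-72*z^2 + 126*z - 54) - 144*z^2 + 252*z - 108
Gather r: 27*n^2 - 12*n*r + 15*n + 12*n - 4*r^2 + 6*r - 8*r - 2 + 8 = 27*n^2 + 27*n - 4*r^2 + r*(-12*n - 2) + 6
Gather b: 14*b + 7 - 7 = 14*b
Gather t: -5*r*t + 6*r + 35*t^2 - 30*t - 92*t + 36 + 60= 6*r + 35*t^2 + t*(-5*r - 122) + 96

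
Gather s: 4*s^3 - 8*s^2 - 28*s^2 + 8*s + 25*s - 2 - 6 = 4*s^3 - 36*s^2 + 33*s - 8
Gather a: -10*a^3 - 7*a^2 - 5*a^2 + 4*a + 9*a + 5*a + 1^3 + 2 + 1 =-10*a^3 - 12*a^2 + 18*a + 4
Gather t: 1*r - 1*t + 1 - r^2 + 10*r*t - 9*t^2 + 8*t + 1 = -r^2 + r - 9*t^2 + t*(10*r + 7) + 2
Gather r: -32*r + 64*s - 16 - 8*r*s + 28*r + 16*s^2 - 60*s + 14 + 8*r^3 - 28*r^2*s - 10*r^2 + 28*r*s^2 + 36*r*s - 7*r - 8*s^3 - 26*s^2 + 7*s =8*r^3 + r^2*(-28*s - 10) + r*(28*s^2 + 28*s - 11) - 8*s^3 - 10*s^2 + 11*s - 2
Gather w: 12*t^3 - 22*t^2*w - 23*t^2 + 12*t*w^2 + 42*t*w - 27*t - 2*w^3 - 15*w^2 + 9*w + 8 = 12*t^3 - 23*t^2 - 27*t - 2*w^3 + w^2*(12*t - 15) + w*(-22*t^2 + 42*t + 9) + 8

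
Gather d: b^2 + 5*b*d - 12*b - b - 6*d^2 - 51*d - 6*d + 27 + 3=b^2 - 13*b - 6*d^2 + d*(5*b - 57) + 30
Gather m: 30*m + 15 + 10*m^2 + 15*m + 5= 10*m^2 + 45*m + 20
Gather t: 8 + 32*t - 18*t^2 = -18*t^2 + 32*t + 8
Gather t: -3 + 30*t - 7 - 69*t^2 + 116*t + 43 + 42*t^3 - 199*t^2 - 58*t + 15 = 42*t^3 - 268*t^2 + 88*t + 48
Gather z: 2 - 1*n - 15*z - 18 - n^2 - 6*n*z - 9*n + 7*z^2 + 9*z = -n^2 - 10*n + 7*z^2 + z*(-6*n - 6) - 16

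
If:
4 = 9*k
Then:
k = 4/9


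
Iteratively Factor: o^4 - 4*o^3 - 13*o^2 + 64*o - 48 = (o + 4)*(o^3 - 8*o^2 + 19*o - 12) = (o - 1)*(o + 4)*(o^2 - 7*o + 12) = (o - 4)*(o - 1)*(o + 4)*(o - 3)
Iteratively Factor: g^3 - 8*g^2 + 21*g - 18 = (g - 2)*(g^2 - 6*g + 9) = (g - 3)*(g - 2)*(g - 3)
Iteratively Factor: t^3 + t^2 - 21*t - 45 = (t - 5)*(t^2 + 6*t + 9) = (t - 5)*(t + 3)*(t + 3)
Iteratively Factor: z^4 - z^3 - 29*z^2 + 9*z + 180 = (z - 3)*(z^3 + 2*z^2 - 23*z - 60) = (z - 3)*(z + 3)*(z^2 - z - 20) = (z - 5)*(z - 3)*(z + 3)*(z + 4)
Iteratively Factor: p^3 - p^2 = (p)*(p^2 - p) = p*(p - 1)*(p)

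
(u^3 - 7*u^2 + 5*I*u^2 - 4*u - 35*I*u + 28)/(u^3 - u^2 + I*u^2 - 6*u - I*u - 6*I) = (u^2 + u*(-7 + 4*I) - 28*I)/(u^2 - u - 6)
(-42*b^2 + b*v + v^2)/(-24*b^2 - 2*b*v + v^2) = (7*b + v)/(4*b + v)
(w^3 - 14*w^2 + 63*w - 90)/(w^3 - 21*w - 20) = (w^2 - 9*w + 18)/(w^2 + 5*w + 4)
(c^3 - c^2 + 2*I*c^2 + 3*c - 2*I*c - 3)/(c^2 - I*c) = c - 1 + 3*I - 3*I/c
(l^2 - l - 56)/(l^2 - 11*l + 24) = (l + 7)/(l - 3)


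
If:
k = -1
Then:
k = -1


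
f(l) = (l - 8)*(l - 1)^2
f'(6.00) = 5.00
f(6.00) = -50.00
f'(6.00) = 5.00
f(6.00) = -50.00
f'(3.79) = -15.71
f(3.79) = -32.77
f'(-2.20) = 75.52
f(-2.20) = -104.45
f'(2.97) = -15.94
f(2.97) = -19.52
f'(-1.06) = 41.57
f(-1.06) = -38.45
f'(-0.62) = 30.55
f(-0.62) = -22.62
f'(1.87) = -9.91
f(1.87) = -4.64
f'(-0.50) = 27.75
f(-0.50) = -19.12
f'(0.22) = 12.75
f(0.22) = -4.73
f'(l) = (l - 8)*(2*l - 2) + (l - 1)^2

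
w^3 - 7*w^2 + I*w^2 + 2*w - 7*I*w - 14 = (w - 7)*(w - I)*(w + 2*I)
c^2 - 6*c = c*(c - 6)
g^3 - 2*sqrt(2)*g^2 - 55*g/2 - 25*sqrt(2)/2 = (g - 5*sqrt(2))*(g + sqrt(2)/2)*(g + 5*sqrt(2)/2)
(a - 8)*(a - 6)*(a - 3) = a^3 - 17*a^2 + 90*a - 144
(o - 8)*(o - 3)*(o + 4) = o^3 - 7*o^2 - 20*o + 96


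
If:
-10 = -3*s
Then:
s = 10/3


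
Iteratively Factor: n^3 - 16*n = (n - 4)*(n^2 + 4*n) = (n - 4)*(n + 4)*(n)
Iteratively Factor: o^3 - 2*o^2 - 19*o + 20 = (o - 1)*(o^2 - o - 20) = (o - 5)*(o - 1)*(o + 4)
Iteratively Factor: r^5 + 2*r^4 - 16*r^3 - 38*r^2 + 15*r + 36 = (r + 3)*(r^4 - r^3 - 13*r^2 + r + 12) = (r + 3)^2*(r^3 - 4*r^2 - r + 4) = (r - 1)*(r + 3)^2*(r^2 - 3*r - 4) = (r - 4)*(r - 1)*(r + 3)^2*(r + 1)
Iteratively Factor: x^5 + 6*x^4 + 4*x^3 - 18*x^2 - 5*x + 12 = (x + 1)*(x^4 + 5*x^3 - x^2 - 17*x + 12) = (x - 1)*(x + 1)*(x^3 + 6*x^2 + 5*x - 12) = (x - 1)*(x + 1)*(x + 4)*(x^2 + 2*x - 3) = (x - 1)^2*(x + 1)*(x + 4)*(x + 3)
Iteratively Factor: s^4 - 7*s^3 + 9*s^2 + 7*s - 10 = (s - 2)*(s^3 - 5*s^2 - s + 5) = (s - 5)*(s - 2)*(s^2 - 1) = (s - 5)*(s - 2)*(s - 1)*(s + 1)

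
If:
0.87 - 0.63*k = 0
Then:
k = 1.38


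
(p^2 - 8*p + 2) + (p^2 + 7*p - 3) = 2*p^2 - p - 1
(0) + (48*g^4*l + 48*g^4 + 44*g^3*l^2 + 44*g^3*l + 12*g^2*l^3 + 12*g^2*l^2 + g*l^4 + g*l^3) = 48*g^4*l + 48*g^4 + 44*g^3*l^2 + 44*g^3*l + 12*g^2*l^3 + 12*g^2*l^2 + g*l^4 + g*l^3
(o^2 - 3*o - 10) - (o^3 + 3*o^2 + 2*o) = -o^3 - 2*o^2 - 5*o - 10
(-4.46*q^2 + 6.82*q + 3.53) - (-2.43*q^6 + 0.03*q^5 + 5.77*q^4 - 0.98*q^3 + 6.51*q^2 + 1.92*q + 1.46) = 2.43*q^6 - 0.03*q^5 - 5.77*q^4 + 0.98*q^3 - 10.97*q^2 + 4.9*q + 2.07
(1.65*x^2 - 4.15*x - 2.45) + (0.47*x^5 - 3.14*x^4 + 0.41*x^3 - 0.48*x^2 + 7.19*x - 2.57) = 0.47*x^5 - 3.14*x^4 + 0.41*x^3 + 1.17*x^2 + 3.04*x - 5.02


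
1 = 1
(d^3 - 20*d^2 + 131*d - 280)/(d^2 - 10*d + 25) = (d^2 - 15*d + 56)/(d - 5)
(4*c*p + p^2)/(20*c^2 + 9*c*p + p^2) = p/(5*c + p)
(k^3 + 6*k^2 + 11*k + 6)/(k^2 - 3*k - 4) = (k^2 + 5*k + 6)/(k - 4)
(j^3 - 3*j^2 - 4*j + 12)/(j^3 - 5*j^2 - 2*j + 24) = (j - 2)/(j - 4)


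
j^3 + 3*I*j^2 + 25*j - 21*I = (j - 3*I)*(j - I)*(j + 7*I)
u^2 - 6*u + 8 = (u - 4)*(u - 2)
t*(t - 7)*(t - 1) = t^3 - 8*t^2 + 7*t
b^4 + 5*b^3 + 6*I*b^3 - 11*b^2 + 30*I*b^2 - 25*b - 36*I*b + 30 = (b + 6)*(b + 5*I)*(-I*b + 1)*(I*b - I)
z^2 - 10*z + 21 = (z - 7)*(z - 3)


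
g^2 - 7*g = g*(g - 7)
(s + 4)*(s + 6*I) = s^2 + 4*s + 6*I*s + 24*I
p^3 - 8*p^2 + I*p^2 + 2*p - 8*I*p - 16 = (p - 8)*(p - I)*(p + 2*I)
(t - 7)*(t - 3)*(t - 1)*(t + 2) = t^4 - 9*t^3 + 9*t^2 + 41*t - 42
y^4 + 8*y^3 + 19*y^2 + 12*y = y*(y + 1)*(y + 3)*(y + 4)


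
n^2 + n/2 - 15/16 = (n - 3/4)*(n + 5/4)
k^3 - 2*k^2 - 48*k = k*(k - 8)*(k + 6)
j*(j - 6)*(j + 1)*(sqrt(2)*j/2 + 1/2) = sqrt(2)*j^4/2 - 5*sqrt(2)*j^3/2 + j^3/2 - 3*sqrt(2)*j^2 - 5*j^2/2 - 3*j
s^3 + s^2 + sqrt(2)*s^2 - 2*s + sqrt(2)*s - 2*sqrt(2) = (s - 1)*(s + 2)*(s + sqrt(2))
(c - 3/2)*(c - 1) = c^2 - 5*c/2 + 3/2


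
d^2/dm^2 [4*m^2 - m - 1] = 8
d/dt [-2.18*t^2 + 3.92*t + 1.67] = 3.92 - 4.36*t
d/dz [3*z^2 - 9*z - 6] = 6*z - 9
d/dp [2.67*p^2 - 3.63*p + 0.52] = 5.34*p - 3.63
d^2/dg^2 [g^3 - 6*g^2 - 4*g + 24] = 6*g - 12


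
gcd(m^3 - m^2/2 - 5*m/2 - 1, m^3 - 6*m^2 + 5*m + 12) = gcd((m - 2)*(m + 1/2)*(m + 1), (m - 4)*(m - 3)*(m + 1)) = m + 1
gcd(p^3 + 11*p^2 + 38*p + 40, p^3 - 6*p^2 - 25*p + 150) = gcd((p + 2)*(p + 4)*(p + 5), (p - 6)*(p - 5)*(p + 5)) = p + 5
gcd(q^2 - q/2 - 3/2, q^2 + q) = q + 1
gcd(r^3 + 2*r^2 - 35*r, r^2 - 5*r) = r^2 - 5*r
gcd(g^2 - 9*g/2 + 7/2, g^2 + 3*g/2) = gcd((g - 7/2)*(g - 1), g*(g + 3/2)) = 1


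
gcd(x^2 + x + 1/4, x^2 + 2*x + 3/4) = x + 1/2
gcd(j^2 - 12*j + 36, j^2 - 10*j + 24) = j - 6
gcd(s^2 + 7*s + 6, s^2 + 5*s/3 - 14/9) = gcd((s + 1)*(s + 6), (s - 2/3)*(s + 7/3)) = 1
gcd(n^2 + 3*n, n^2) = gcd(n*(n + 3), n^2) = n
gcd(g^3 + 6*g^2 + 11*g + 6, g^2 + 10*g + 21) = g + 3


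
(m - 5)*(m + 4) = m^2 - m - 20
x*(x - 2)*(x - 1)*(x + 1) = x^4 - 2*x^3 - x^2 + 2*x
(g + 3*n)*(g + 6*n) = g^2 + 9*g*n + 18*n^2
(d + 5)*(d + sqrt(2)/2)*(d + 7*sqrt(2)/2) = d^3 + 5*d^2 + 4*sqrt(2)*d^2 + 7*d/2 + 20*sqrt(2)*d + 35/2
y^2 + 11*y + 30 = (y + 5)*(y + 6)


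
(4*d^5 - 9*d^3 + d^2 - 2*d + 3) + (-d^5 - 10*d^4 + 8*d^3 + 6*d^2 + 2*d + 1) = 3*d^5 - 10*d^4 - d^3 + 7*d^2 + 4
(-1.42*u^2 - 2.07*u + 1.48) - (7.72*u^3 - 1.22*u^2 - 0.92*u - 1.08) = -7.72*u^3 - 0.2*u^2 - 1.15*u + 2.56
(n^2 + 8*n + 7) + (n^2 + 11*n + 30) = 2*n^2 + 19*n + 37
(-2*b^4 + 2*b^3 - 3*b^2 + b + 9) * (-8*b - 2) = 16*b^5 - 12*b^4 + 20*b^3 - 2*b^2 - 74*b - 18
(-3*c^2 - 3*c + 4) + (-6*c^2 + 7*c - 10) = -9*c^2 + 4*c - 6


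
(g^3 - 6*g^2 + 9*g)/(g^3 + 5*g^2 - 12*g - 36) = g*(g - 3)/(g^2 + 8*g + 12)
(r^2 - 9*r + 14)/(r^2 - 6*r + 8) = (r - 7)/(r - 4)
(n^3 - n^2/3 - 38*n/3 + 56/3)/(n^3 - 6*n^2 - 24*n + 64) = (n - 7/3)/(n - 8)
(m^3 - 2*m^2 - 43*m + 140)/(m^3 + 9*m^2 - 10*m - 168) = (m - 5)/(m + 6)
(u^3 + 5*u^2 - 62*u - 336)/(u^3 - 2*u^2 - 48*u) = (u + 7)/u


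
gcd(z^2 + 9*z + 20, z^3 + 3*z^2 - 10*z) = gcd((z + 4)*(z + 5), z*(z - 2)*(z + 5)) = z + 5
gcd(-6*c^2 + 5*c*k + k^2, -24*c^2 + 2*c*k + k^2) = 6*c + k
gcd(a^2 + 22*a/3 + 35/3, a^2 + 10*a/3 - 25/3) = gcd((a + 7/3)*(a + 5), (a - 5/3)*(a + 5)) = a + 5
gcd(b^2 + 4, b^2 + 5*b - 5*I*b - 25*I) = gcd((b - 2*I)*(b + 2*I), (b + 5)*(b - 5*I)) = 1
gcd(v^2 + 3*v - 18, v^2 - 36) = v + 6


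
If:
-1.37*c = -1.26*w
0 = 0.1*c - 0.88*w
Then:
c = 0.00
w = 0.00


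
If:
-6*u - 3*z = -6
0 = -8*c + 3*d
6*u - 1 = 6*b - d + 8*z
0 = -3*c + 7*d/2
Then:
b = 5/6 - 11*z/6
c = 0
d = 0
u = 1 - z/2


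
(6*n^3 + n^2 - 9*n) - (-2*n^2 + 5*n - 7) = 6*n^3 + 3*n^2 - 14*n + 7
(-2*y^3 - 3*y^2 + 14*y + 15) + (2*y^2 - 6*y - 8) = -2*y^3 - y^2 + 8*y + 7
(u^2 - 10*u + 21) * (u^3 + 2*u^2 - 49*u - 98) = u^5 - 8*u^4 - 48*u^3 + 434*u^2 - 49*u - 2058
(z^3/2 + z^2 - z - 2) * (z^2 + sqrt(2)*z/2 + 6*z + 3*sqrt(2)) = z^5/2 + sqrt(2)*z^4/4 + 4*z^4 + 2*sqrt(2)*z^3 + 5*z^3 - 8*z^2 + 5*sqrt(2)*z^2/2 - 12*z - 4*sqrt(2)*z - 6*sqrt(2)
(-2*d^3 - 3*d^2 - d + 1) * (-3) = 6*d^3 + 9*d^2 + 3*d - 3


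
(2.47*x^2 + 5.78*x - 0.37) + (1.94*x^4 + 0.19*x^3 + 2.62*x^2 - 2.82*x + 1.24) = 1.94*x^4 + 0.19*x^3 + 5.09*x^2 + 2.96*x + 0.87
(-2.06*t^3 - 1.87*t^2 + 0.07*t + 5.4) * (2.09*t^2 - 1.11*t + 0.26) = -4.3054*t^5 - 1.6217*t^4 + 1.6864*t^3 + 10.7221*t^2 - 5.9758*t + 1.404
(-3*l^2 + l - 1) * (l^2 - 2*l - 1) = -3*l^4 + 7*l^3 + l + 1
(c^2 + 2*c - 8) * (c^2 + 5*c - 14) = c^4 + 7*c^3 - 12*c^2 - 68*c + 112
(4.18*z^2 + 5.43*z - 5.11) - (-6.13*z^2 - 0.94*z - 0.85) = 10.31*z^2 + 6.37*z - 4.26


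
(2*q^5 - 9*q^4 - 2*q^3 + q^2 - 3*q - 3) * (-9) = -18*q^5 + 81*q^4 + 18*q^3 - 9*q^2 + 27*q + 27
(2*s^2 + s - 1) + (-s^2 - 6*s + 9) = s^2 - 5*s + 8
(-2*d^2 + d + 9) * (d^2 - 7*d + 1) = -2*d^4 + 15*d^3 - 62*d + 9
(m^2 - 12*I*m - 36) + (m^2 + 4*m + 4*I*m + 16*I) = 2*m^2 + 4*m - 8*I*m - 36 + 16*I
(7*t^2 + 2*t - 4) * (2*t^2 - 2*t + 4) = 14*t^4 - 10*t^3 + 16*t^2 + 16*t - 16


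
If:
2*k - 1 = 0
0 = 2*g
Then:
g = 0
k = 1/2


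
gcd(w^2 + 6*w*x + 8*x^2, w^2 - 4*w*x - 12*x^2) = w + 2*x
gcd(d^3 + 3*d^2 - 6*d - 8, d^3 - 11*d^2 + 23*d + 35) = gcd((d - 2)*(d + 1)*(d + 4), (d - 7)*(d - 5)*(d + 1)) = d + 1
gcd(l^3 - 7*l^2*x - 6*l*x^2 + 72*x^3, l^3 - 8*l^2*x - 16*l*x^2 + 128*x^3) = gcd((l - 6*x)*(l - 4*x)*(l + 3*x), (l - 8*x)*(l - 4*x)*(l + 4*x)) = -l + 4*x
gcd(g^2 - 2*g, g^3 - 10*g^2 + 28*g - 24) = g - 2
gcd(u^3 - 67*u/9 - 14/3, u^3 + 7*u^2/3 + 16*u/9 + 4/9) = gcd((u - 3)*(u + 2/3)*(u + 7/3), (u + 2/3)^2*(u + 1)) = u + 2/3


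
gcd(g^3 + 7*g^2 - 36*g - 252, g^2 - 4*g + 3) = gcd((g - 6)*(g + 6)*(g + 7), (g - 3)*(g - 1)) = 1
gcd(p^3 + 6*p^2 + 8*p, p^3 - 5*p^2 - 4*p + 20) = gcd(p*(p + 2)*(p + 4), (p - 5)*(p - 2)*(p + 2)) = p + 2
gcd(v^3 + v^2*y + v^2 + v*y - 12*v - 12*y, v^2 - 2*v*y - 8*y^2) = 1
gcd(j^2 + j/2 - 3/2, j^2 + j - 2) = j - 1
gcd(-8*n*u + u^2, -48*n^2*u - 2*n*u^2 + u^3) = -8*n*u + u^2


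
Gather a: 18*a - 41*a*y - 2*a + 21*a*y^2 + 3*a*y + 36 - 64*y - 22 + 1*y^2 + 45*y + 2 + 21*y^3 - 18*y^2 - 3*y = a*(21*y^2 - 38*y + 16) + 21*y^3 - 17*y^2 - 22*y + 16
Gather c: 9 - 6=3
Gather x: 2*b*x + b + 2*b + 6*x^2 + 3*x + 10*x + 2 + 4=3*b + 6*x^2 + x*(2*b + 13) + 6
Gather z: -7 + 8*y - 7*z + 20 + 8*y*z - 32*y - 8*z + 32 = -24*y + z*(8*y - 15) + 45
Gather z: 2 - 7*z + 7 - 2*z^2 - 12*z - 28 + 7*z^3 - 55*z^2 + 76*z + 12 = 7*z^3 - 57*z^2 + 57*z - 7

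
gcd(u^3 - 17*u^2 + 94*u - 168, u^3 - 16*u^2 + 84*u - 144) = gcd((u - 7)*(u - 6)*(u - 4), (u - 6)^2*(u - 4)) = u^2 - 10*u + 24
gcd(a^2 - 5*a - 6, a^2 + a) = a + 1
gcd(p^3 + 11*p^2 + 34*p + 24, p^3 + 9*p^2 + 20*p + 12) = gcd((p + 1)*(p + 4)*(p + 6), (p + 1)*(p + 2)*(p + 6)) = p^2 + 7*p + 6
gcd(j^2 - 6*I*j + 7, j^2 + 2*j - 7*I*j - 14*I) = j - 7*I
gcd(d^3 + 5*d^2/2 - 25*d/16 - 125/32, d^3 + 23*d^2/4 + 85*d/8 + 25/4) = d^2 + 15*d/4 + 25/8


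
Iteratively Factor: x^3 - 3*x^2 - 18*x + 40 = (x + 4)*(x^2 - 7*x + 10) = (x - 5)*(x + 4)*(x - 2)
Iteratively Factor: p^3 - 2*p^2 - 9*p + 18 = (p - 2)*(p^2 - 9) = (p - 2)*(p + 3)*(p - 3)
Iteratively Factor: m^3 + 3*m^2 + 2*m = (m + 1)*(m^2 + 2*m) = (m + 1)*(m + 2)*(m)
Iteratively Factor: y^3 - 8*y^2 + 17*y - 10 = (y - 5)*(y^2 - 3*y + 2) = (y - 5)*(y - 1)*(y - 2)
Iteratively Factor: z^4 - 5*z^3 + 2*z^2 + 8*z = (z - 4)*(z^3 - z^2 - 2*z) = z*(z - 4)*(z^2 - z - 2) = z*(z - 4)*(z - 2)*(z + 1)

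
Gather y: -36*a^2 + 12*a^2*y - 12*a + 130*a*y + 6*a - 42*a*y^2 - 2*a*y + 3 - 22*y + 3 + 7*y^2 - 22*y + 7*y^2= -36*a^2 - 6*a + y^2*(14 - 42*a) + y*(12*a^2 + 128*a - 44) + 6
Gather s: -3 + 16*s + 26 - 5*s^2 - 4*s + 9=-5*s^2 + 12*s + 32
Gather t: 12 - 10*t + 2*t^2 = 2*t^2 - 10*t + 12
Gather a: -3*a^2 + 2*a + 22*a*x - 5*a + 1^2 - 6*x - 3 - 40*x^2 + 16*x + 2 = -3*a^2 + a*(22*x - 3) - 40*x^2 + 10*x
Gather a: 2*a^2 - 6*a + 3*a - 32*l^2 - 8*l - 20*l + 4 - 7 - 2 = 2*a^2 - 3*a - 32*l^2 - 28*l - 5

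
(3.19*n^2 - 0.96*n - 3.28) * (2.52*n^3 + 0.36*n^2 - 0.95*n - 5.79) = 8.0388*n^5 - 1.2708*n^4 - 11.6417*n^3 - 18.7389*n^2 + 8.6744*n + 18.9912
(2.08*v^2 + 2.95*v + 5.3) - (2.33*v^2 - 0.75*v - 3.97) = -0.25*v^2 + 3.7*v + 9.27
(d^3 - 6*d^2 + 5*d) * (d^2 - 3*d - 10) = d^5 - 9*d^4 + 13*d^3 + 45*d^2 - 50*d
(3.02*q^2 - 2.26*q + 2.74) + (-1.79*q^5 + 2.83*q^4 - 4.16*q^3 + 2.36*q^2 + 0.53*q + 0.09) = -1.79*q^5 + 2.83*q^4 - 4.16*q^3 + 5.38*q^2 - 1.73*q + 2.83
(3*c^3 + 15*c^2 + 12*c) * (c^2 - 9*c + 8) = 3*c^5 - 12*c^4 - 99*c^3 + 12*c^2 + 96*c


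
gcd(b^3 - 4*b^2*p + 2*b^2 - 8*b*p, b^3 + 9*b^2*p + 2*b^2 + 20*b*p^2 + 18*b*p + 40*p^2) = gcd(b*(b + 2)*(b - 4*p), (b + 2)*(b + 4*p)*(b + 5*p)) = b + 2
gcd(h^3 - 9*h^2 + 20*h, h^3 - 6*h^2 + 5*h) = h^2 - 5*h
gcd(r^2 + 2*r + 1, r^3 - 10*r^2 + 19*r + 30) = r + 1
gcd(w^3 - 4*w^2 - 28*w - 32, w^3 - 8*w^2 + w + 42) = w + 2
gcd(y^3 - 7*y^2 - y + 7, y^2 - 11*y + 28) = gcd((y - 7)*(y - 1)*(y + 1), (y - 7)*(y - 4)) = y - 7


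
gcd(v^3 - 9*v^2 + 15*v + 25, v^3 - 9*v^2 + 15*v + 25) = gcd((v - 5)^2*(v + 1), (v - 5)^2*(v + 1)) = v^3 - 9*v^2 + 15*v + 25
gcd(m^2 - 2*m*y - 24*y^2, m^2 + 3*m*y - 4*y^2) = m + 4*y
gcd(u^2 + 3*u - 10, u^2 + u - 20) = u + 5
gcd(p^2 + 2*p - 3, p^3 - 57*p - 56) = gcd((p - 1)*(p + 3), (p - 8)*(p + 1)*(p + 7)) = 1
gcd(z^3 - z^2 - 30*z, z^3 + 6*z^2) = z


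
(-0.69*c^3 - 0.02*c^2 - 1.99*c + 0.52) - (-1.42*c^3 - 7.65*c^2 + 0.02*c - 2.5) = 0.73*c^3 + 7.63*c^2 - 2.01*c + 3.02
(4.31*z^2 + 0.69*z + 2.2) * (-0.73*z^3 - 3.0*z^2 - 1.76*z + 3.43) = -3.1463*z^5 - 13.4337*z^4 - 11.2616*z^3 + 6.9689*z^2 - 1.5053*z + 7.546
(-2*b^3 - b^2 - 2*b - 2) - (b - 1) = -2*b^3 - b^2 - 3*b - 1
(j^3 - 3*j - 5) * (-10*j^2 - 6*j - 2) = -10*j^5 - 6*j^4 + 28*j^3 + 68*j^2 + 36*j + 10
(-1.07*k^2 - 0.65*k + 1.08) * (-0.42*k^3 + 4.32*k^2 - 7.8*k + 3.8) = 0.4494*k^5 - 4.3494*k^4 + 5.0844*k^3 + 5.6696*k^2 - 10.894*k + 4.104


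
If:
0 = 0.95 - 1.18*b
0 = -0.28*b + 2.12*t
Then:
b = 0.81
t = 0.11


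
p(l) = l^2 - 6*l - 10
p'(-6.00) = -18.00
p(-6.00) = 62.00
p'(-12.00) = -30.00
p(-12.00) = 206.00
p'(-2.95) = -11.90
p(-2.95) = 16.40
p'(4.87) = 3.74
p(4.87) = -15.50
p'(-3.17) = -12.34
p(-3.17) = 19.07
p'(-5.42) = -16.84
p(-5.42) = 51.90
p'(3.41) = 0.82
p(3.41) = -18.83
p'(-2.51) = -11.02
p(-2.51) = 11.36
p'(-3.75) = -13.50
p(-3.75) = 26.56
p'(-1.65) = -9.30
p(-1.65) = 2.62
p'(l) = 2*l - 6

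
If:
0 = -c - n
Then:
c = -n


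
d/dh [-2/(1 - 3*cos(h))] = 6*sin(h)/(3*cos(h) - 1)^2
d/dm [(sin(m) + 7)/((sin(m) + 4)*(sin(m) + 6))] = (-14*sin(m) + cos(m)^2 - 47)*cos(m)/((sin(m) + 4)^2*(sin(m) + 6)^2)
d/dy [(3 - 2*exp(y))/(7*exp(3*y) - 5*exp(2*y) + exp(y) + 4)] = ((2*exp(y) - 3)*(21*exp(2*y) - 10*exp(y) + 1) - 14*exp(3*y) + 10*exp(2*y) - 2*exp(y) - 8)*exp(y)/(7*exp(3*y) - 5*exp(2*y) + exp(y) + 4)^2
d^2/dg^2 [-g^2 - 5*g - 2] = -2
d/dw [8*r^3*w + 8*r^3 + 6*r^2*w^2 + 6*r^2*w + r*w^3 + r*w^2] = r*(8*r^2 + 12*r*w + 6*r + 3*w^2 + 2*w)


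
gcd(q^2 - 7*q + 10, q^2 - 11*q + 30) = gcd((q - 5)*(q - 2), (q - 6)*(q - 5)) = q - 5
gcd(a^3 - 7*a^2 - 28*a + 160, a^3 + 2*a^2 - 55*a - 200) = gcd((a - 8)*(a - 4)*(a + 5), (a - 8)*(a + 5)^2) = a^2 - 3*a - 40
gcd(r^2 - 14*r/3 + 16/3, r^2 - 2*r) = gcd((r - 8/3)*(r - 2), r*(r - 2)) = r - 2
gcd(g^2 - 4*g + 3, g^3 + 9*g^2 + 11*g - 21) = g - 1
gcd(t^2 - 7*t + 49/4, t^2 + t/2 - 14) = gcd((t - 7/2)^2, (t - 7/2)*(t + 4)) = t - 7/2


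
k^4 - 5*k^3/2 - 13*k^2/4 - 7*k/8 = k*(k - 7/2)*(k + 1/2)^2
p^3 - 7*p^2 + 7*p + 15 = (p - 5)*(p - 3)*(p + 1)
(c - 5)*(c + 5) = c^2 - 25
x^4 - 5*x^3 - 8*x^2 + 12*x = x*(x - 6)*(x - 1)*(x + 2)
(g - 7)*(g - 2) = g^2 - 9*g + 14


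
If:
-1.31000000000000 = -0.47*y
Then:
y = 2.79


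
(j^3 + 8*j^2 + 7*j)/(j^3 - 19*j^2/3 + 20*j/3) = 3*(j^2 + 8*j + 7)/(3*j^2 - 19*j + 20)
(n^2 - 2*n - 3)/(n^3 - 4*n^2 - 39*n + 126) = (n + 1)/(n^2 - n - 42)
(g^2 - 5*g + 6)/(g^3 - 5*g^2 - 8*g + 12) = (g^2 - 5*g + 6)/(g^3 - 5*g^2 - 8*g + 12)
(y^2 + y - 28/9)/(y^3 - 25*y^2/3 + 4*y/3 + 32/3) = (y + 7/3)/(y^2 - 7*y - 8)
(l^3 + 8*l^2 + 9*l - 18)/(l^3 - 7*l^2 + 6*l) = (l^2 + 9*l + 18)/(l*(l - 6))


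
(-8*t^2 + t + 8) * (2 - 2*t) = 16*t^3 - 18*t^2 - 14*t + 16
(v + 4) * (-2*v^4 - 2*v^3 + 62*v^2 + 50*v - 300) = -2*v^5 - 10*v^4 + 54*v^3 + 298*v^2 - 100*v - 1200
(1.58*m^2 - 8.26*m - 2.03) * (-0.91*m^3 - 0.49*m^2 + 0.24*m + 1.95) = -1.4378*m^5 + 6.7424*m^4 + 6.2739*m^3 + 2.0933*m^2 - 16.5942*m - 3.9585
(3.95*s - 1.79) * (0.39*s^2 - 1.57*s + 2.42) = 1.5405*s^3 - 6.8996*s^2 + 12.3693*s - 4.3318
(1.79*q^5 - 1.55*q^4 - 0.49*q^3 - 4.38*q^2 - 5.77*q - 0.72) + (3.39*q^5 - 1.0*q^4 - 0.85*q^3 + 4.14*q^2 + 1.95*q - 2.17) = 5.18*q^5 - 2.55*q^4 - 1.34*q^3 - 0.24*q^2 - 3.82*q - 2.89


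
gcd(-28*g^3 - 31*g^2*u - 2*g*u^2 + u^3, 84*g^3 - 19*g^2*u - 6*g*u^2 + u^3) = -28*g^2 - 3*g*u + u^2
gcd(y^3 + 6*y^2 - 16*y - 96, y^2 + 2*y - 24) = y^2 + 2*y - 24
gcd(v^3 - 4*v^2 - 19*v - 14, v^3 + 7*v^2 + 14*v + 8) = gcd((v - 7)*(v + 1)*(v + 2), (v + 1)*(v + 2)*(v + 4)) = v^2 + 3*v + 2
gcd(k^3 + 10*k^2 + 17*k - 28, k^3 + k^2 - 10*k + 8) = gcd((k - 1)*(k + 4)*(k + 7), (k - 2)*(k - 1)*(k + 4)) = k^2 + 3*k - 4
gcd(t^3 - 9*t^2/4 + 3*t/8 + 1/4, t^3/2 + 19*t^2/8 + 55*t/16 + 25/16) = 1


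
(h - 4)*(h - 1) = h^2 - 5*h + 4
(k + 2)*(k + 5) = k^2 + 7*k + 10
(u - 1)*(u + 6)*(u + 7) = u^3 + 12*u^2 + 29*u - 42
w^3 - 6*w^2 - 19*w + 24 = (w - 8)*(w - 1)*(w + 3)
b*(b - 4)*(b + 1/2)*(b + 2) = b^4 - 3*b^3/2 - 9*b^2 - 4*b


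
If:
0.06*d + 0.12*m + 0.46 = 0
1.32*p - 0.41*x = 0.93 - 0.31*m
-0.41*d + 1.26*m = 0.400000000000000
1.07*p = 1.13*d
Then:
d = -5.03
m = -1.32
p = -5.31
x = -20.36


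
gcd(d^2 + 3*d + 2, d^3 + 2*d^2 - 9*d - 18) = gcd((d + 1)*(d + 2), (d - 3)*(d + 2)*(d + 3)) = d + 2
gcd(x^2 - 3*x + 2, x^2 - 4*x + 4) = x - 2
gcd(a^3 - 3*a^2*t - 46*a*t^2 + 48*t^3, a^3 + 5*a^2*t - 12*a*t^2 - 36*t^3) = a + 6*t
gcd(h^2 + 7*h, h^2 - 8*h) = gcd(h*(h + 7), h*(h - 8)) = h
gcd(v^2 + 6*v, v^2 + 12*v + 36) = v + 6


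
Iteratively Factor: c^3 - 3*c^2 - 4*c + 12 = (c - 2)*(c^2 - c - 6) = (c - 3)*(c - 2)*(c + 2)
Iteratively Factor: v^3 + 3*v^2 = (v)*(v^2 + 3*v) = v^2*(v + 3)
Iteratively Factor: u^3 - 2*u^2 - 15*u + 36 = (u - 3)*(u^2 + u - 12) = (u - 3)*(u + 4)*(u - 3)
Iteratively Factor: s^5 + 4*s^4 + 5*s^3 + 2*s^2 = (s)*(s^4 + 4*s^3 + 5*s^2 + 2*s) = s*(s + 1)*(s^3 + 3*s^2 + 2*s) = s*(s + 1)*(s + 2)*(s^2 + s) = s*(s + 1)^2*(s + 2)*(s)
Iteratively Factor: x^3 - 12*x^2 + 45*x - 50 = (x - 5)*(x^2 - 7*x + 10) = (x - 5)^2*(x - 2)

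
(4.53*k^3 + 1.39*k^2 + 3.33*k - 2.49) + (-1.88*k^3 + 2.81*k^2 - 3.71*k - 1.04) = 2.65*k^3 + 4.2*k^2 - 0.38*k - 3.53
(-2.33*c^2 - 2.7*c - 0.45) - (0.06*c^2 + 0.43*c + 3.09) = -2.39*c^2 - 3.13*c - 3.54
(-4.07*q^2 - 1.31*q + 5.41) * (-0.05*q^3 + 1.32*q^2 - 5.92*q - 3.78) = 0.2035*q^5 - 5.3069*q^4 + 22.0947*q^3 + 30.281*q^2 - 27.0754*q - 20.4498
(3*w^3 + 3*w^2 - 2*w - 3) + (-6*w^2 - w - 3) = 3*w^3 - 3*w^2 - 3*w - 6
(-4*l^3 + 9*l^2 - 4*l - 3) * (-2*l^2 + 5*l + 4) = 8*l^5 - 38*l^4 + 37*l^3 + 22*l^2 - 31*l - 12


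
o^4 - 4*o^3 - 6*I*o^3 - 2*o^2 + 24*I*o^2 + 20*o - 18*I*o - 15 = (o - 3)*(o - 1)*(o - 5*I)*(o - I)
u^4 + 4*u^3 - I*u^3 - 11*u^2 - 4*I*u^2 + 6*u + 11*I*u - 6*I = (u - 1)^2*(u + 6)*(u - I)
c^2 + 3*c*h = c*(c + 3*h)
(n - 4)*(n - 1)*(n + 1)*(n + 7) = n^4 + 3*n^3 - 29*n^2 - 3*n + 28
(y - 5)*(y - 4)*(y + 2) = y^3 - 7*y^2 + 2*y + 40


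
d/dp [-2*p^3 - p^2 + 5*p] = -6*p^2 - 2*p + 5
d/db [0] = 0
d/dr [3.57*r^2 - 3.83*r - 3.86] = 7.14*r - 3.83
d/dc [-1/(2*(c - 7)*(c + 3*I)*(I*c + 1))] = (I*(c - 7)*(c + 3*I) + (c - 7)*(I*c + 1) + (c + 3*I)*(I*c + 1))/(2*(c - 7)^2*(c + 3*I)^2*(I*c + 1)^2)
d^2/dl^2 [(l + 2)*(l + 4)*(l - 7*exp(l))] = -7*l^2*exp(l) - 70*l*exp(l) + 6*l - 154*exp(l) + 12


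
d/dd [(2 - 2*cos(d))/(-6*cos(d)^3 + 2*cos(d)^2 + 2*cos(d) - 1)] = 8*(12*cos(d)^3 - 20*cos(d)^2 + 4*cos(d) + 1)*sin(d)/(5*cos(d) - 2*cos(2*d) + 3*cos(3*d))^2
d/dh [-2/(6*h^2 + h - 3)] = 2*(12*h + 1)/(6*h^2 + h - 3)^2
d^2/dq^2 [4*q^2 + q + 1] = 8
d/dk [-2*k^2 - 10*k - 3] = -4*k - 10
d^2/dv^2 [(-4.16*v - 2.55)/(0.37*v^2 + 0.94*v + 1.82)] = (-(0.74*v + 0.94)*(1.48*v + 1.88)*(4.16*v + 2.55) + (9.2352*v + 9.7078)*(0.37*v^2 + 0.94*v + 1.82))/(0.37*v^2 + 0.94*v + 1.82)^3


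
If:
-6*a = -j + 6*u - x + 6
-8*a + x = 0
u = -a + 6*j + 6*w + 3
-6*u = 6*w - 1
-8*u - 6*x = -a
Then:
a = 320/1467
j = -3118/1467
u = -1880/1467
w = 4249/2934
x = 2560/1467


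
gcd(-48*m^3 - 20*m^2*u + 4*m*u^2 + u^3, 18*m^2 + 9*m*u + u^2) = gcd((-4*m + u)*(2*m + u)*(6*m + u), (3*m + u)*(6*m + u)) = 6*m + u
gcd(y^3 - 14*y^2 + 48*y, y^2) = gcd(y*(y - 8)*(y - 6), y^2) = y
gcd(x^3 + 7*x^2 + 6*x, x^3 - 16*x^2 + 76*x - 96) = 1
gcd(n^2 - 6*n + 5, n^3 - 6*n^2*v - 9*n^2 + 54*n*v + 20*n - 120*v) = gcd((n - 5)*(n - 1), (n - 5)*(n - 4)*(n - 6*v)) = n - 5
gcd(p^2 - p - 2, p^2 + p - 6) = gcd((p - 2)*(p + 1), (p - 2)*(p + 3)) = p - 2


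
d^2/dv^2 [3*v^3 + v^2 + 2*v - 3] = 18*v + 2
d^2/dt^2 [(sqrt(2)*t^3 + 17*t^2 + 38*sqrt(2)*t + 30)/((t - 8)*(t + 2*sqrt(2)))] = 4*(52*t^3 + 38*sqrt(2)*t^3 + 429*t^2 + 312*sqrt(2)*t^2 + 858*sqrt(2)*t + 1464*t + 568 + 976*sqrt(2))/(t^6 - 24*t^5 + 6*sqrt(2)*t^5 - 144*sqrt(2)*t^4 + 216*t^4 - 1088*t^3 + 1168*sqrt(2)*t^3 - 3456*sqrt(2)*t^2 + 4608*t^2 - 12288*t + 3072*sqrt(2)*t - 8192*sqrt(2))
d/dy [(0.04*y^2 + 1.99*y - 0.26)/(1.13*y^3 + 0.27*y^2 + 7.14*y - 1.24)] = (-0.0452*y^4 - 4.4974*y^3 + 0.6297*y^2 + 0.0411999999999999*y - 0.6112)/(1.2769*y^6 + 0.6102*y^5 + 16.2093*y^4 + 1.0532*y^3 + 50.31*y^2 - 17.7072*y + 1.5376)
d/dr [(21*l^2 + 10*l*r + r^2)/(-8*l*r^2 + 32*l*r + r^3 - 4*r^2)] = (-2*r*(5*l + r)*(8*l*r - 32*l - r^2 + 4*r) + (21*l^2 + 10*l*r + r^2)*(16*l*r - 32*l - 3*r^2 + 8*r))/(r^2*(8*l*r - 32*l - r^2 + 4*r)^2)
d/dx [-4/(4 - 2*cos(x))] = 2*sin(x)/(cos(x) - 2)^2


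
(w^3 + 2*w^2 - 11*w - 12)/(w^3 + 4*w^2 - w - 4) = (w - 3)/(w - 1)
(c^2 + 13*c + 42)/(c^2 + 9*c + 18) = (c + 7)/(c + 3)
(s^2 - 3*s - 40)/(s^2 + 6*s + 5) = (s - 8)/(s + 1)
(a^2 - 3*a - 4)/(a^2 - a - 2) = (a - 4)/(a - 2)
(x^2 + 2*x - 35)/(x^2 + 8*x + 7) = (x - 5)/(x + 1)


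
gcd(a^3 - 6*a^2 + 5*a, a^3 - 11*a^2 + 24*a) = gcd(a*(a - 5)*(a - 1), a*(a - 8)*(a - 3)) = a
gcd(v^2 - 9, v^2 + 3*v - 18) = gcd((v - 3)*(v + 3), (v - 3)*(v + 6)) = v - 3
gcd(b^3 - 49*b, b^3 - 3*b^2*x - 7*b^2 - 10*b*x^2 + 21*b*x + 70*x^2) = b - 7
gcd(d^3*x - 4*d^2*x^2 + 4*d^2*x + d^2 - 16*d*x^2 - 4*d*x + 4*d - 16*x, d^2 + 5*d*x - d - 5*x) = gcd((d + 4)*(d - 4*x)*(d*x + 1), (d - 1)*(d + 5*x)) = 1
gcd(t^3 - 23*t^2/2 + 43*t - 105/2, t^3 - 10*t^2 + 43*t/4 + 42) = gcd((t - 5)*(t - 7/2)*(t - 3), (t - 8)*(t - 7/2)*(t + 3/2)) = t - 7/2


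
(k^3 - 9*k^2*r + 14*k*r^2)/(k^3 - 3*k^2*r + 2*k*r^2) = (-k + 7*r)/(-k + r)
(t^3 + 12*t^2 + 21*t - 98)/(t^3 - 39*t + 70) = (t + 7)/(t - 5)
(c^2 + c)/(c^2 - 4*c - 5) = c/(c - 5)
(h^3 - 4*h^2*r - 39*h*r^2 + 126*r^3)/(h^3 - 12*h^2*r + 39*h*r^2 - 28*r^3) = (h^2 + 3*h*r - 18*r^2)/(h^2 - 5*h*r + 4*r^2)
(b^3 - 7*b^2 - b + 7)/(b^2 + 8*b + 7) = (b^2 - 8*b + 7)/(b + 7)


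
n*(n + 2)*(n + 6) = n^3 + 8*n^2 + 12*n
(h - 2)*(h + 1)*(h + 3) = h^3 + 2*h^2 - 5*h - 6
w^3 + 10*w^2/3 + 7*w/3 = w*(w + 1)*(w + 7/3)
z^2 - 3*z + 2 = (z - 2)*(z - 1)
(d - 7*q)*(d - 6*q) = d^2 - 13*d*q + 42*q^2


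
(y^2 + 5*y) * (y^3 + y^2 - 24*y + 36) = y^5 + 6*y^4 - 19*y^3 - 84*y^2 + 180*y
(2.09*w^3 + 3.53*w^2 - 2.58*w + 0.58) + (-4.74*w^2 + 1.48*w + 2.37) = 2.09*w^3 - 1.21*w^2 - 1.1*w + 2.95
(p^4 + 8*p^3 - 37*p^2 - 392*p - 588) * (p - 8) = p^5 - 101*p^3 - 96*p^2 + 2548*p + 4704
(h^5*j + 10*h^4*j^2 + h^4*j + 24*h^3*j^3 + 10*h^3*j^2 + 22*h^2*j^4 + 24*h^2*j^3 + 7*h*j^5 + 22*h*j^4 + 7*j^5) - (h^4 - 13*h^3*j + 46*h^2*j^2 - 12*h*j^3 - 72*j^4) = h^5*j + 10*h^4*j^2 + h^4*j - h^4 + 24*h^3*j^3 + 10*h^3*j^2 + 13*h^3*j + 22*h^2*j^4 + 24*h^2*j^3 - 46*h^2*j^2 + 7*h*j^5 + 22*h*j^4 + 12*h*j^3 + 7*j^5 + 72*j^4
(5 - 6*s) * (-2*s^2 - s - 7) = 12*s^3 - 4*s^2 + 37*s - 35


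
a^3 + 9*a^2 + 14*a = a*(a + 2)*(a + 7)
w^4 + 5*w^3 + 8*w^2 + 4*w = w*(w + 1)*(w + 2)^2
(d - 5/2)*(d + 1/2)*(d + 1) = d^3 - d^2 - 13*d/4 - 5/4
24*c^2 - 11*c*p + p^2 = (-8*c + p)*(-3*c + p)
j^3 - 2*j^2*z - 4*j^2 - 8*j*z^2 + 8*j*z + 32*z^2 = (j - 4)*(j - 4*z)*(j + 2*z)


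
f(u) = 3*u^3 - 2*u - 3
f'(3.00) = 79.00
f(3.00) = 72.00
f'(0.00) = -2.00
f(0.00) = -3.00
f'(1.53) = 19.07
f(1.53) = 4.68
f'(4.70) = 196.81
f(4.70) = 299.07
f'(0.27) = -1.34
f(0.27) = -3.48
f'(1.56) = 19.90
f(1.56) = 5.27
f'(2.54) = 56.06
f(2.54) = 41.08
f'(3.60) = 114.64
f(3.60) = 129.77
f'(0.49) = 0.16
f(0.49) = -3.63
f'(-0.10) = -1.91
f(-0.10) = -2.80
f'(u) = 9*u^2 - 2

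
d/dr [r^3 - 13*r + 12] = 3*r^2 - 13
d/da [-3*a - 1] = -3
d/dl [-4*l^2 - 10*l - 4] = -8*l - 10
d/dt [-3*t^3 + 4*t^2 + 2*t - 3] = -9*t^2 + 8*t + 2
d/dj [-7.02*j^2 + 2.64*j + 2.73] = 2.64 - 14.04*j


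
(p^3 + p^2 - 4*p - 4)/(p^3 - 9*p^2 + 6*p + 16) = (p + 2)/(p - 8)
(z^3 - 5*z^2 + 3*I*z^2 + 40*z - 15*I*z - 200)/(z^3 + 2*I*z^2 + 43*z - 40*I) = (z - 5)/(z - I)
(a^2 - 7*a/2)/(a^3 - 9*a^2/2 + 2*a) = (2*a - 7)/(2*a^2 - 9*a + 4)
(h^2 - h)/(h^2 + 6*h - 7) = h/(h + 7)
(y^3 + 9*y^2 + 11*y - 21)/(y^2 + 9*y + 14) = (y^2 + 2*y - 3)/(y + 2)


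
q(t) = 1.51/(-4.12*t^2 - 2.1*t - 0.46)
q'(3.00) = 0.02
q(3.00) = -0.03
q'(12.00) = 0.00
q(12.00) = -0.00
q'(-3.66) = -0.02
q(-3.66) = -0.03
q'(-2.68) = -0.05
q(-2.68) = -0.06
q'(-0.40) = -23.17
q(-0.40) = -5.41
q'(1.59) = 0.11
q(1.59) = -0.11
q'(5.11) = 0.00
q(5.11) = -0.01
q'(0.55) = 1.22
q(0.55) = -0.53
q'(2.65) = 0.03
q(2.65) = -0.04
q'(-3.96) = -0.01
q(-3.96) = -0.03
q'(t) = 1.51*(8.24*t + 2.1)/(-4.12*t^2 - 2.1*t - 0.46)^2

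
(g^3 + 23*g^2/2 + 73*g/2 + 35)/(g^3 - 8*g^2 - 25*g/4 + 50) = 2*(g^2 + 9*g + 14)/(2*g^2 - 21*g + 40)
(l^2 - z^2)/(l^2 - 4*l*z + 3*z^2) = (-l - z)/(-l + 3*z)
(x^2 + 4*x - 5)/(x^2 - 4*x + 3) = (x + 5)/(x - 3)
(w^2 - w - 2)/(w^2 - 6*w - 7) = (w - 2)/(w - 7)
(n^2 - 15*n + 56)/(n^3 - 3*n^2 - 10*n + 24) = (n^2 - 15*n + 56)/(n^3 - 3*n^2 - 10*n + 24)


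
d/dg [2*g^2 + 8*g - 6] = 4*g + 8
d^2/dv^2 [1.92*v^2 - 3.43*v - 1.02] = 3.84000000000000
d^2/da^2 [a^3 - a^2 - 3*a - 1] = 6*a - 2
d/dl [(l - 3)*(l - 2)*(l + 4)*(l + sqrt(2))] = 4*l^3 - 3*l^2 + 3*sqrt(2)*l^2 - 28*l - 2*sqrt(2)*l - 14*sqrt(2) + 24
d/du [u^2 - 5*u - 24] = 2*u - 5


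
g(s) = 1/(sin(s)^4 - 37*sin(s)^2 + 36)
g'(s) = (-4*sin(s)^3*cos(s) + 74*sin(s)*cos(s))/(sin(s)^4 - 37*sin(s)^2 + 36)^2 = 2*(cos(2*s) + 36)*sin(s)*cos(s)/(sin(s)^4 - 37*sin(s)^2 + 36)^2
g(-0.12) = 0.03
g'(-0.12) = -0.01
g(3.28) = 0.03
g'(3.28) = 0.01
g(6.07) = 0.03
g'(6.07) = -0.01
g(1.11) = 0.14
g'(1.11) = 0.58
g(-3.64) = 0.04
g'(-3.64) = -0.04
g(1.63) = 8.16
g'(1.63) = -275.37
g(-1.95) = 0.21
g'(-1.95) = 1.05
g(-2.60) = 0.04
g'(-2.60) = 0.05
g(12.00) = 0.04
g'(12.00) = -0.05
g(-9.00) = 0.03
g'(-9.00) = 0.03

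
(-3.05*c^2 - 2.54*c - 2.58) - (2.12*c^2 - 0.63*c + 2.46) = -5.17*c^2 - 1.91*c - 5.04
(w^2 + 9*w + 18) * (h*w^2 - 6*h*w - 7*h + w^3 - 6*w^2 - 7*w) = h*w^4 + 3*h*w^3 - 43*h*w^2 - 171*h*w - 126*h + w^5 + 3*w^4 - 43*w^3 - 171*w^2 - 126*w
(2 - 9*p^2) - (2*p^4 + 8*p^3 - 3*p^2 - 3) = -2*p^4 - 8*p^3 - 6*p^2 + 5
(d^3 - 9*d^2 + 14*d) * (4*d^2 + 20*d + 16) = 4*d^5 - 16*d^4 - 108*d^3 + 136*d^2 + 224*d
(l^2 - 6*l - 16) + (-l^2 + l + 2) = -5*l - 14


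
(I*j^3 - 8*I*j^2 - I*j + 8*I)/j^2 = I*(j^3 - 8*j^2 - j + 8)/j^2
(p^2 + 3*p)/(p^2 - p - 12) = p/(p - 4)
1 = 1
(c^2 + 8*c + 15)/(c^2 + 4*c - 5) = (c + 3)/(c - 1)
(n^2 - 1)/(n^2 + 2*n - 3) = (n + 1)/(n + 3)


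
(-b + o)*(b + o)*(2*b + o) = -2*b^3 - b^2*o + 2*b*o^2 + o^3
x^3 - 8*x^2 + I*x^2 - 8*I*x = x*(x - 8)*(x + I)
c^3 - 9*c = c*(c - 3)*(c + 3)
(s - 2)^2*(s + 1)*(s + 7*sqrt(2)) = s^4 - 3*s^3 + 7*sqrt(2)*s^3 - 21*sqrt(2)*s^2 + 4*s + 28*sqrt(2)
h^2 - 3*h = h*(h - 3)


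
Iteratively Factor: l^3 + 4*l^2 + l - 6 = (l + 2)*(l^2 + 2*l - 3) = (l - 1)*(l + 2)*(l + 3)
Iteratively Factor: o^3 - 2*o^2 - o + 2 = (o + 1)*(o^2 - 3*o + 2) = (o - 2)*(o + 1)*(o - 1)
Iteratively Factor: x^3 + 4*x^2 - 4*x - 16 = (x - 2)*(x^2 + 6*x + 8) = (x - 2)*(x + 2)*(x + 4)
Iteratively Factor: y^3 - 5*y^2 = (y)*(y^2 - 5*y) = y*(y - 5)*(y)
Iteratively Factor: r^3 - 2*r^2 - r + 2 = (r + 1)*(r^2 - 3*r + 2) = (r - 1)*(r + 1)*(r - 2)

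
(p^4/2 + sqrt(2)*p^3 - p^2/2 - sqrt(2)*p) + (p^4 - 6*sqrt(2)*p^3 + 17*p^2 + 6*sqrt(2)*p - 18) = 3*p^4/2 - 5*sqrt(2)*p^3 + 33*p^2/2 + 5*sqrt(2)*p - 18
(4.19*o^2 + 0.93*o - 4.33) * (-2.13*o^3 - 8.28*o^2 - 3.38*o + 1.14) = -8.9247*o^5 - 36.6741*o^4 - 12.6397*o^3 + 37.4856*o^2 + 15.6956*o - 4.9362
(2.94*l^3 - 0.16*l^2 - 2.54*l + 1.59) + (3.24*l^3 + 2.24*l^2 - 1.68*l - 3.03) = 6.18*l^3 + 2.08*l^2 - 4.22*l - 1.44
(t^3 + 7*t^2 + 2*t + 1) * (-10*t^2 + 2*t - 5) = -10*t^5 - 68*t^4 - 11*t^3 - 41*t^2 - 8*t - 5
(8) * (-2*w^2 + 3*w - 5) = -16*w^2 + 24*w - 40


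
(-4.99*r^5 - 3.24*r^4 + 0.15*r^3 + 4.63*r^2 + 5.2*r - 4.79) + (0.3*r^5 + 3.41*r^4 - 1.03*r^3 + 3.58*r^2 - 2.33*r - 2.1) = -4.69*r^5 + 0.17*r^4 - 0.88*r^3 + 8.21*r^2 + 2.87*r - 6.89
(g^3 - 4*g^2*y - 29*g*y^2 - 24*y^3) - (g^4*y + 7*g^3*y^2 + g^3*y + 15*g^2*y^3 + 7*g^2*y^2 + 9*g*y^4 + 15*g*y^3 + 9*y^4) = -g^4*y - 7*g^3*y^2 - g^3*y + g^3 - 15*g^2*y^3 - 7*g^2*y^2 - 4*g^2*y - 9*g*y^4 - 15*g*y^3 - 29*g*y^2 - 9*y^4 - 24*y^3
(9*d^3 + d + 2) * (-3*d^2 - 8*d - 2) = -27*d^5 - 72*d^4 - 21*d^3 - 14*d^2 - 18*d - 4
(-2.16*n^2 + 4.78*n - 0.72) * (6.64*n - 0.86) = -14.3424*n^3 + 33.5968*n^2 - 8.8916*n + 0.6192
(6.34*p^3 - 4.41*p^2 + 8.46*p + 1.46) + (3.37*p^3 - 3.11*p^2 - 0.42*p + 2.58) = 9.71*p^3 - 7.52*p^2 + 8.04*p + 4.04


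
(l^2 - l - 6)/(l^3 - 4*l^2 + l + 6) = (l + 2)/(l^2 - l - 2)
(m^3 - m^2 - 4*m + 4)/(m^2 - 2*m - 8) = (m^2 - 3*m + 2)/(m - 4)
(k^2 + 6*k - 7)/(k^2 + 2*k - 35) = (k - 1)/(k - 5)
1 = 1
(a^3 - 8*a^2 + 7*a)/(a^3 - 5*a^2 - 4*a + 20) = a*(a^2 - 8*a + 7)/(a^3 - 5*a^2 - 4*a + 20)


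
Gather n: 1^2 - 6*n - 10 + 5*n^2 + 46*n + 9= 5*n^2 + 40*n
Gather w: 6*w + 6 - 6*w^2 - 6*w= 6 - 6*w^2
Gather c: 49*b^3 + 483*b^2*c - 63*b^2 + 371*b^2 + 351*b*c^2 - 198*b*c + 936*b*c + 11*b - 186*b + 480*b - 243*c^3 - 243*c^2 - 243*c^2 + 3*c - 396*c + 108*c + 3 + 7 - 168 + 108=49*b^3 + 308*b^2 + 305*b - 243*c^3 + c^2*(351*b - 486) + c*(483*b^2 + 738*b - 285) - 50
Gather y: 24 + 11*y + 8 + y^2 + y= y^2 + 12*y + 32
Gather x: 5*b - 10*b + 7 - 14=-5*b - 7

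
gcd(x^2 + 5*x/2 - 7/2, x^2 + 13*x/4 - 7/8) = x + 7/2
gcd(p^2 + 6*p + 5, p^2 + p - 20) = p + 5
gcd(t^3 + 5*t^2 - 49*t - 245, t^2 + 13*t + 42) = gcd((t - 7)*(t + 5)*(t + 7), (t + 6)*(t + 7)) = t + 7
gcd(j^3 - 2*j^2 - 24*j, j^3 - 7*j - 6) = 1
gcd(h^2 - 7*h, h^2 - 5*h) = h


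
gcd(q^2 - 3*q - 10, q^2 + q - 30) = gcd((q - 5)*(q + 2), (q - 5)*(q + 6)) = q - 5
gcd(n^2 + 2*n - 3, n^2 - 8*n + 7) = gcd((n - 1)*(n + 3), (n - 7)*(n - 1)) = n - 1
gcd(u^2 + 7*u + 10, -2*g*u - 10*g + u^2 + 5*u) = u + 5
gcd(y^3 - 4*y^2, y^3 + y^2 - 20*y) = y^2 - 4*y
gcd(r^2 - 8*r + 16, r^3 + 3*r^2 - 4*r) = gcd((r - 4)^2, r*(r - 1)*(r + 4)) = 1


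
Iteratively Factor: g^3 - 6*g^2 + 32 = (g + 2)*(g^2 - 8*g + 16) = (g - 4)*(g + 2)*(g - 4)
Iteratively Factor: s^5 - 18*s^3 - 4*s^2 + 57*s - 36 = (s - 1)*(s^4 + s^3 - 17*s^2 - 21*s + 36) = (s - 4)*(s - 1)*(s^3 + 5*s^2 + 3*s - 9) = (s - 4)*(s - 1)*(s + 3)*(s^2 + 2*s - 3) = (s - 4)*(s - 1)*(s + 3)^2*(s - 1)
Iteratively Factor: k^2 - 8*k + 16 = (k - 4)*(k - 4)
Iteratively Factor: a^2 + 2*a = (a)*(a + 2)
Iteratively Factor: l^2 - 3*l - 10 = (l + 2)*(l - 5)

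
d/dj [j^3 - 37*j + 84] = 3*j^2 - 37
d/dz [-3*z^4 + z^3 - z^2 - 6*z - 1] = -12*z^3 + 3*z^2 - 2*z - 6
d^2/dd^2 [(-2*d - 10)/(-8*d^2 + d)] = 4*(64*d^3 + 960*d^2 - 120*d + 5)/(d^3*(512*d^3 - 192*d^2 + 24*d - 1))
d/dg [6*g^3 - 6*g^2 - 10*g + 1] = 18*g^2 - 12*g - 10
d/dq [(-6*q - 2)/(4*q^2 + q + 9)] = 4*(6*q^2 + 4*q - 13)/(16*q^4 + 8*q^3 + 73*q^2 + 18*q + 81)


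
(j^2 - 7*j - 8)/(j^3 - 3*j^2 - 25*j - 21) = (j - 8)/(j^2 - 4*j - 21)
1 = 1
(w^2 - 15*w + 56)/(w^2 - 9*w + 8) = (w - 7)/(w - 1)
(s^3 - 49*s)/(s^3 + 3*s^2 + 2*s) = (s^2 - 49)/(s^2 + 3*s + 2)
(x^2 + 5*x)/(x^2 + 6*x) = (x + 5)/(x + 6)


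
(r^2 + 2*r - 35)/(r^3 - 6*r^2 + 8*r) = (r^2 + 2*r - 35)/(r*(r^2 - 6*r + 8))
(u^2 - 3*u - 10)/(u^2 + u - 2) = (u - 5)/(u - 1)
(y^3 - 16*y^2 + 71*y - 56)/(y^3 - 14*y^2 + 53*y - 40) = (y - 7)/(y - 5)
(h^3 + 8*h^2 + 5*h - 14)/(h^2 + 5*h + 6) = (h^2 + 6*h - 7)/(h + 3)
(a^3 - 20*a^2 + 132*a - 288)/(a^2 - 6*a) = a - 14 + 48/a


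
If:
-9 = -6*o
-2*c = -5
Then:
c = 5/2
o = 3/2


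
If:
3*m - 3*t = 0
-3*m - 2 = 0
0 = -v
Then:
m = -2/3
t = -2/3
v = 0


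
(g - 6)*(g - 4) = g^2 - 10*g + 24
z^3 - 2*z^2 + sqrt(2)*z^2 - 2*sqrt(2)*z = z*(z - 2)*(z + sqrt(2))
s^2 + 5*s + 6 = (s + 2)*(s + 3)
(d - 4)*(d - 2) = d^2 - 6*d + 8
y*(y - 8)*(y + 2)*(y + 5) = y^4 - y^3 - 46*y^2 - 80*y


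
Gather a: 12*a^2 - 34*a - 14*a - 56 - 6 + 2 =12*a^2 - 48*a - 60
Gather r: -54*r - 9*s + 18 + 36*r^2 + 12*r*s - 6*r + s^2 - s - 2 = 36*r^2 + r*(12*s - 60) + s^2 - 10*s + 16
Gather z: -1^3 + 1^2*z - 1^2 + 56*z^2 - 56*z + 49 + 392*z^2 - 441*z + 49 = 448*z^2 - 496*z + 96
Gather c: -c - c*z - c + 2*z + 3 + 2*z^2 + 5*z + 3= c*(-z - 2) + 2*z^2 + 7*z + 6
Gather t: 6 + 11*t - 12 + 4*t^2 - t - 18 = 4*t^2 + 10*t - 24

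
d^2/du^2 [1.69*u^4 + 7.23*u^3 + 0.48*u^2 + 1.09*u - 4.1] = 20.28*u^2 + 43.38*u + 0.96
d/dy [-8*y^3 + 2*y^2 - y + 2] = -24*y^2 + 4*y - 1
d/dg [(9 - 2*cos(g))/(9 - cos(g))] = 9*sin(g)/(cos(g) - 9)^2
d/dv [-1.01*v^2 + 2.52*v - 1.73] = 2.52 - 2.02*v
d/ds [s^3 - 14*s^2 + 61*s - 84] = 3*s^2 - 28*s + 61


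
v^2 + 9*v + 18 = (v + 3)*(v + 6)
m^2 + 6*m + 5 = (m + 1)*(m + 5)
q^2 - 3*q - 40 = (q - 8)*(q + 5)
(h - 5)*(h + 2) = h^2 - 3*h - 10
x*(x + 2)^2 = x^3 + 4*x^2 + 4*x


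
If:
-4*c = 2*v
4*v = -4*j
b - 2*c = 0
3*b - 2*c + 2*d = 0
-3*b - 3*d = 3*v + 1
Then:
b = 1/3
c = 1/6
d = -1/3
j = 1/3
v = -1/3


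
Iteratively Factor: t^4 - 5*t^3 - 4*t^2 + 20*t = (t)*(t^3 - 5*t^2 - 4*t + 20) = t*(t + 2)*(t^2 - 7*t + 10) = t*(t - 5)*(t + 2)*(t - 2)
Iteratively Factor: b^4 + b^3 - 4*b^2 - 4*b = (b - 2)*(b^3 + 3*b^2 + 2*b) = (b - 2)*(b + 1)*(b^2 + 2*b) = b*(b - 2)*(b + 1)*(b + 2)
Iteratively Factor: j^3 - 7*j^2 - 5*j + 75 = (j + 3)*(j^2 - 10*j + 25) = (j - 5)*(j + 3)*(j - 5)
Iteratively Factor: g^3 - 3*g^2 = (g)*(g^2 - 3*g) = g^2*(g - 3)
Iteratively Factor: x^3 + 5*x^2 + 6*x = (x + 3)*(x^2 + 2*x) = x*(x + 3)*(x + 2)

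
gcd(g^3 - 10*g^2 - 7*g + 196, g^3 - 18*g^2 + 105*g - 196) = g^2 - 14*g + 49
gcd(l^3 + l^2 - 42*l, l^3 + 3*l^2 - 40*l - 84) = l^2 + l - 42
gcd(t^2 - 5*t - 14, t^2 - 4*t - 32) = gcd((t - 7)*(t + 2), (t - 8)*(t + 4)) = 1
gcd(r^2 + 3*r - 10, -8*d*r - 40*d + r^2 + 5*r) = r + 5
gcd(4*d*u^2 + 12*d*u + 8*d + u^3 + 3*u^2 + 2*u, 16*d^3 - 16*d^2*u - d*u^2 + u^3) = 4*d + u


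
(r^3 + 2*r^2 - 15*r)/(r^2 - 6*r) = (r^2 + 2*r - 15)/(r - 6)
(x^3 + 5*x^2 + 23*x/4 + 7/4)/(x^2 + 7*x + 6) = (x^2 + 4*x + 7/4)/(x + 6)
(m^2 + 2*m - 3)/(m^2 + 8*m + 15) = (m - 1)/(m + 5)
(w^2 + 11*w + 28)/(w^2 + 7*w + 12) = (w + 7)/(w + 3)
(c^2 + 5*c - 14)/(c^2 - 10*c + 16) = (c + 7)/(c - 8)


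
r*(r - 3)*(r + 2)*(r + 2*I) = r^4 - r^3 + 2*I*r^3 - 6*r^2 - 2*I*r^2 - 12*I*r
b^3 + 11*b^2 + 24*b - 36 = (b - 1)*(b + 6)^2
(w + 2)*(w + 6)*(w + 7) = w^3 + 15*w^2 + 68*w + 84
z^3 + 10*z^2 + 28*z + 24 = (z + 2)^2*(z + 6)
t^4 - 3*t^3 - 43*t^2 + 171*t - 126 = (t - 6)*(t - 3)*(t - 1)*(t + 7)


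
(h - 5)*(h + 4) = h^2 - h - 20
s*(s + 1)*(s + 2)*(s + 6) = s^4 + 9*s^3 + 20*s^2 + 12*s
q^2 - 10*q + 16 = (q - 8)*(q - 2)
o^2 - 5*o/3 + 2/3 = (o - 1)*(o - 2/3)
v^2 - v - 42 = (v - 7)*(v + 6)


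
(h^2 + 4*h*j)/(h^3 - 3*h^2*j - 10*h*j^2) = (h + 4*j)/(h^2 - 3*h*j - 10*j^2)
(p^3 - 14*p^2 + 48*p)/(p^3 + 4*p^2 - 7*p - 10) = p*(p^2 - 14*p + 48)/(p^3 + 4*p^2 - 7*p - 10)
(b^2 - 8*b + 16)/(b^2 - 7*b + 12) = (b - 4)/(b - 3)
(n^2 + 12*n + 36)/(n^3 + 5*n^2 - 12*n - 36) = (n + 6)/(n^2 - n - 6)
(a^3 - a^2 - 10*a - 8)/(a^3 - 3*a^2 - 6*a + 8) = (a + 1)/(a - 1)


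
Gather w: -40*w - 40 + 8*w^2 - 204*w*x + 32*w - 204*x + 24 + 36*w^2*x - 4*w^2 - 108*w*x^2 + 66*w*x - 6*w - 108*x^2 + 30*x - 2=w^2*(36*x + 4) + w*(-108*x^2 - 138*x - 14) - 108*x^2 - 174*x - 18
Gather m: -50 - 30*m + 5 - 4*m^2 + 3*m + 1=-4*m^2 - 27*m - 44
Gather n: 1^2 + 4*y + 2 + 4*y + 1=8*y + 4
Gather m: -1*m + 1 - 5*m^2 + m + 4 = 5 - 5*m^2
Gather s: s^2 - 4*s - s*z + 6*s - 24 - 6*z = s^2 + s*(2 - z) - 6*z - 24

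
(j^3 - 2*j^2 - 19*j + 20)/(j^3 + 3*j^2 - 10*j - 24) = (j^2 - 6*j + 5)/(j^2 - j - 6)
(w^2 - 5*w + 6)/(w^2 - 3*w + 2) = (w - 3)/(w - 1)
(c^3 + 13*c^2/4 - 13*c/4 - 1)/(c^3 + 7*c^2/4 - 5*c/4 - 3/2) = (4*c^2 + 17*c + 4)/(4*c^2 + 11*c + 6)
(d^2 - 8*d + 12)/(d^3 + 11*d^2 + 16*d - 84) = (d - 6)/(d^2 + 13*d + 42)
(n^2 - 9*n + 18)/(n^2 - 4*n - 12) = (n - 3)/(n + 2)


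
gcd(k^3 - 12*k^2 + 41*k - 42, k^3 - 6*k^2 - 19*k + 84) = k^2 - 10*k + 21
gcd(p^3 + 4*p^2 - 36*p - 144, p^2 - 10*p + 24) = p - 6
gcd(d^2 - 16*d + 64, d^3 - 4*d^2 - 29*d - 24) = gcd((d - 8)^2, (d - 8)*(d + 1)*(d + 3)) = d - 8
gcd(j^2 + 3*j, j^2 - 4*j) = j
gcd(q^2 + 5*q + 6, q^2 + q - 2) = q + 2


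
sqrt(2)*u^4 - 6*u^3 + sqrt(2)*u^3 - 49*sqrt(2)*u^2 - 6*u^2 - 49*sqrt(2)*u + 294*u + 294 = (u - 7)*(u + 7)*(u - 3*sqrt(2))*(sqrt(2)*u + sqrt(2))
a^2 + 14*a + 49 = (a + 7)^2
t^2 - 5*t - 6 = (t - 6)*(t + 1)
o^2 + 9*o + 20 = (o + 4)*(o + 5)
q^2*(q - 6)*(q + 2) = q^4 - 4*q^3 - 12*q^2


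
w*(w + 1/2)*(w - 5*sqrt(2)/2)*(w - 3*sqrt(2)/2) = w^4 - 4*sqrt(2)*w^3 + w^3/2 - 2*sqrt(2)*w^2 + 15*w^2/2 + 15*w/4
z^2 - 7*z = z*(z - 7)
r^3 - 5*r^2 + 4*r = r*(r - 4)*(r - 1)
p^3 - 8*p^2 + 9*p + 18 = (p - 6)*(p - 3)*(p + 1)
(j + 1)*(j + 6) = j^2 + 7*j + 6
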